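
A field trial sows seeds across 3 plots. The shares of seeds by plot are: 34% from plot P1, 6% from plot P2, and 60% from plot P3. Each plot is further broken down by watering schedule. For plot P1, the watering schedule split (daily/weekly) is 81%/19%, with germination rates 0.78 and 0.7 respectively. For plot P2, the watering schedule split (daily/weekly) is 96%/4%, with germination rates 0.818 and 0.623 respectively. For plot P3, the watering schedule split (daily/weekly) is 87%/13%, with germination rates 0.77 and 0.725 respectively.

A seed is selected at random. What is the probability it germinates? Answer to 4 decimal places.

P(G|P1) = 0.81·0.78 + 0.19·0.7 = 0.6318 + 0.133 = 0.7648
P(G|P2) = 0.96·0.818 + 0.04·0.623 = 0.78528 + 0.02492 = 0.8102
P(G|P3) = 0.87·0.77 + 0.13·0.725 = 0.6699 + 0.09425 = 0.76415
By total probability over the outer partition,
P(G) = 0.34·0.7648 + 0.06·0.8102 + 0.6·0.76415
      = 0.260032 + 0.048612 + 0.45849 = 0.767134

0.7671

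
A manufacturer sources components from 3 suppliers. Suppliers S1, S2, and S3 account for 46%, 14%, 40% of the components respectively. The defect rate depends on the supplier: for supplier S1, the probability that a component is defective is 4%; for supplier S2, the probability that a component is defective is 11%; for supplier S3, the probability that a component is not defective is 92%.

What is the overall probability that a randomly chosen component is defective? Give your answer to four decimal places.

P(D) ≈ 0.0658

P(D|S3) = 1 − 0.92 = 0.08.
Using total probability over the partition,
P(D) = P(D|S1)·P(S1) + P(D|S2)·P(S2) + P(D|S3)·P(S3)
      = 0.04·0.46 + 0.11·0.14 + 0.08·0.4
      = 0.0184 + 0.0154 + 0.032 = 0.0658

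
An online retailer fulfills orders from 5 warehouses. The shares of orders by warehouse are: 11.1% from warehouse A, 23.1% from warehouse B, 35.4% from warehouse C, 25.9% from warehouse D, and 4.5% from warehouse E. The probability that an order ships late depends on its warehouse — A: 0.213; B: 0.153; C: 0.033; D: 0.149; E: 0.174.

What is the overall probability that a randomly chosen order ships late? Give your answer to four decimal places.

0.1171

P(L) = P(L|A)·P(A) + P(L|B)·P(B) + P(L|C)·P(C) + P(L|D)·P(D) + P(L|E)·P(E)
      = 0.213·0.111 + 0.153·0.231 + 0.033·0.354 + 0.149·0.259 + 0.174·0.045
      = 0.023643 + 0.035343 + 0.011682 + 0.038591 + 0.00783 = 0.117089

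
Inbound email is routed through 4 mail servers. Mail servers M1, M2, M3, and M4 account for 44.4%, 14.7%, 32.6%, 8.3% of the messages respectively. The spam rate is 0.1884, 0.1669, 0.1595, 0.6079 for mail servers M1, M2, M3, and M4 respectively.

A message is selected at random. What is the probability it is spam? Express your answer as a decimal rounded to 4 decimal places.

P(S) ≈ 0.2106

P(S) = P(S|M1)·P(M1) + P(S|M2)·P(M2) + P(S|M3)·P(M3) + P(S|M4)·P(M4)
      = 0.1884·0.444 + 0.1669·0.147 + 0.1595·0.326 + 0.6079·0.083
      = 0.0836496 + 0.0245343 + 0.051997 + 0.0504557 = 0.2106366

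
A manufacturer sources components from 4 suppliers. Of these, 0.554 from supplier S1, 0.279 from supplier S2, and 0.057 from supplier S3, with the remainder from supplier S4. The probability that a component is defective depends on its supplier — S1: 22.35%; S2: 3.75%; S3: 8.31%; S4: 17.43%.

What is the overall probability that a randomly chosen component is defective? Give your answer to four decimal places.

P(S4) = 1 − (0.554 + 0.279 + 0.057) = 0.11.
By the law of total probability,
P(D) = P(D|S1)·P(S1) + P(D|S2)·P(S2) + P(D|S3)·P(S3) + P(D|S4)·P(S4)
      = 0.2235·0.554 + 0.0375·0.279 + 0.0831·0.057 + 0.1743·0.11
      = 0.123819 + 0.0104625 + 0.0047367 + 0.019173 = 0.1581912

P(D) ≈ 0.1582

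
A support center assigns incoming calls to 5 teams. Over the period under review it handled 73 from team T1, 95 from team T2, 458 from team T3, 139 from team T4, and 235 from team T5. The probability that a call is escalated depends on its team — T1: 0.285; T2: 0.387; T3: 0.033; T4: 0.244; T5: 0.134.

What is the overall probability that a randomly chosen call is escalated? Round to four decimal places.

Total: 73 + 95 + 458 + 139 + 235 = 1000.
P(T1) = 73/1000 = 0.073. P(T2) = 95/1000 = 0.095. P(T3) = 458/1000 = 0.458. P(T4) = 139/1000 = 0.139. P(T5) = 235/1000 = 0.235.
Summing over the partition,
P(E) = P(E|T1)·P(T1) + P(E|T2)·P(T2) + P(E|T3)·P(T3) + P(E|T4)·P(T4) + P(E|T5)·P(T5)
      = 0.285·0.073 + 0.387·0.095 + 0.033·0.458 + 0.244·0.139 + 0.134·0.235
      = 0.020805 + 0.036765 + 0.015114 + 0.033916 + 0.03149 = 0.13809

P(E) ≈ 0.1381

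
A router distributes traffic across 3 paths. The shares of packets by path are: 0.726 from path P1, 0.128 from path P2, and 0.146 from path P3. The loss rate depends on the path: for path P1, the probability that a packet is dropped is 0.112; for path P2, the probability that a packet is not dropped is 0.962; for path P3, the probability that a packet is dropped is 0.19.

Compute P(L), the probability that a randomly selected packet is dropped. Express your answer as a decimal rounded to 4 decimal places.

P(L) ≈ 0.1139

P(L|P2) = 1 − 0.962 = 0.038.
Using total probability over the partition,
P(L) = P(L|P1)·P(P1) + P(L|P2)·P(P2) + P(L|P3)·P(P3)
      = 0.112·0.726 + 0.038·0.128 + 0.19·0.146
      = 0.081312 + 0.004864 + 0.02774 = 0.113916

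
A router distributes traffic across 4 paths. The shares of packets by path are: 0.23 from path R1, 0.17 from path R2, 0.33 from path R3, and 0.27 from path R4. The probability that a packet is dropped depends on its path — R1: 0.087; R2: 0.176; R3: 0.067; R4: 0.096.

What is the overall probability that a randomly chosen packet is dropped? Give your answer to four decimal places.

0.0980

P(L) = P(L|R1)·P(R1) + P(L|R2)·P(R2) + P(L|R3)·P(R3) + P(L|R4)·P(R4)
      = 0.087·0.23 + 0.176·0.17 + 0.067·0.33 + 0.096·0.27
      = 0.02001 + 0.02992 + 0.02211 + 0.02592 = 0.09796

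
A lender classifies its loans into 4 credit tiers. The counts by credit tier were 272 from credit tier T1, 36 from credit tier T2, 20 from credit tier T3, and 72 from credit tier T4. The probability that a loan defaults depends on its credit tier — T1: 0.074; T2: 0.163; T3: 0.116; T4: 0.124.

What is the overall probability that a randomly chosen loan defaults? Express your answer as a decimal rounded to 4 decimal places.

Total: 272 + 36 + 20 + 72 = 400.
P(T1) = 272/400 = 0.68. P(T2) = 36/400 = 0.09. P(T3) = 20/400 = 0.05. P(T4) = 72/400 = 0.18.
By the law of total probability,
P(D) = P(D|T1)·P(T1) + P(D|T2)·P(T2) + P(D|T3)·P(T3) + P(D|T4)·P(T4)
      = 0.074·0.68 + 0.163·0.09 + 0.116·0.05 + 0.124·0.18
      = 0.05032 + 0.01467 + 0.0058 + 0.02232 = 0.09311

P(D) ≈ 0.0931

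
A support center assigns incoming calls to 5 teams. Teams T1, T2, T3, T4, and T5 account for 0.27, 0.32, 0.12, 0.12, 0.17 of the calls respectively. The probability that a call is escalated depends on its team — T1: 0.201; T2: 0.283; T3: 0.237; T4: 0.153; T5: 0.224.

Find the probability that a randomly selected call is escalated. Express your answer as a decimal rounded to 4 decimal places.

P(E) ≈ 0.2297

P(E) = P(E|T1)·P(T1) + P(E|T2)·P(T2) + P(E|T3)·P(T3) + P(E|T4)·P(T4) + P(E|T5)·P(T5)
      = 0.201·0.27 + 0.283·0.32 + 0.237·0.12 + 0.153·0.12 + 0.224·0.17
      = 0.05427 + 0.09056 + 0.02844 + 0.01836 + 0.03808 = 0.22971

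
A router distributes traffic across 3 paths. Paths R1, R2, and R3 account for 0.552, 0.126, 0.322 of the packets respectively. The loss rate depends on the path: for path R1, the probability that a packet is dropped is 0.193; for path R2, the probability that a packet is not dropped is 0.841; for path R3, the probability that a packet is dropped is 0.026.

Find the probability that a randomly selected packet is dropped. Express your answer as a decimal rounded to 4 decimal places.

P(L|R2) = 1 − 0.841 = 0.159.
Using total probability over the partition,
P(L) = P(L|R1)·P(R1) + P(L|R2)·P(R2) + P(L|R3)·P(R3)
      = 0.193·0.552 + 0.159·0.126 + 0.026·0.322
      = 0.106536 + 0.020034 + 0.008372 = 0.134942

P(L) ≈ 0.1349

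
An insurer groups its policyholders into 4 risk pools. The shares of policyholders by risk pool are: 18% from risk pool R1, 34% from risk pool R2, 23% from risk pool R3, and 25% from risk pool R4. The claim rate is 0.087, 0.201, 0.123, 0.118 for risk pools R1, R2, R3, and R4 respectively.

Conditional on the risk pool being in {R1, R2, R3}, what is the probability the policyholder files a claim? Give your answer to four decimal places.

Let S = {R1, R2, R3}.
P(S) = 0.18 + 0.34 + 0.23 = 0.75.
P(C ∩ S) = 0.087·0.18 + 0.201·0.34 + 0.123·0.23 = 0.01566 + 0.06834 + 0.02829 = 0.11229.
P(C | S) = 0.11229 / 0.75 = 0.149720…

P(C|S) ≈ 0.1497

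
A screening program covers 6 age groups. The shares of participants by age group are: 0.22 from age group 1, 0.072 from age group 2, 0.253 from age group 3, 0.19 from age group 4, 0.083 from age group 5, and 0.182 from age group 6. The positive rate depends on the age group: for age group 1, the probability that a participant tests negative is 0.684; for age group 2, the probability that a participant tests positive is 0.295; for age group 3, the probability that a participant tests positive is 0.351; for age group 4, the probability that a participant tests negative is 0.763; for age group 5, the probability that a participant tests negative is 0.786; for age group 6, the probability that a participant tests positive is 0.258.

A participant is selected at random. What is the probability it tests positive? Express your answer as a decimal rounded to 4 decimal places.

P(T) ≈ 0.2893

P(T|1) = 1 − 0.684 = 0.316.
P(T|4) = 1 − 0.763 = 0.237.
P(T|5) = 1 − 0.786 = 0.214.
P(T) = P(T|1)·P(1) + P(T|2)·P(2) + P(T|3)·P(3) + P(T|4)·P(4) + P(T|5)·P(5) + P(T|6)·P(6)
      = 0.316·0.22 + 0.295·0.072 + 0.351·0.253 + 0.237·0.19 + 0.214·0.083 + 0.258·0.182
      = 0.06952 + 0.02124 + 0.088803 + 0.04503 + 0.017762 + 0.046956 = 0.289311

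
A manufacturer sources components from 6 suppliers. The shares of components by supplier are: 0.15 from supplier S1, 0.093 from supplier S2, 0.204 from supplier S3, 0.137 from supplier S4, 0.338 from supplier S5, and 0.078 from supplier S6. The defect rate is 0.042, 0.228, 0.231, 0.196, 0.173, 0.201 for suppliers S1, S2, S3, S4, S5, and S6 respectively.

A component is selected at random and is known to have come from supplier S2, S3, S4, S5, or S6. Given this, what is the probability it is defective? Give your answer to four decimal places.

0.1992

Let S = {S2, S3, S4, S5, S6}.
P(S) = 0.093 + 0.204 + 0.137 + 0.338 + 0.078 = 0.85.
P(D ∩ S) = 0.228·0.093 + 0.231·0.204 + 0.196·0.137 + 0.173·0.338 + 0.201·0.078 = 0.021204 + 0.047124 + 0.026852 + 0.058474 + 0.015678 = 0.169332.
P(D | S) = 0.169332 / 0.85 = 0.199214…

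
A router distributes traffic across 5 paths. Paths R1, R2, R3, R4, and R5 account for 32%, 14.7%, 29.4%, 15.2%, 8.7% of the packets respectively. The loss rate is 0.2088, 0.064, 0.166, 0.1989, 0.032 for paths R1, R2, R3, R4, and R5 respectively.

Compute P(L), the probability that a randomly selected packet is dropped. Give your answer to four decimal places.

P(L) = P(L|R1)·P(R1) + P(L|R2)·P(R2) + P(L|R3)·P(R3) + P(L|R4)·P(R4) + P(L|R5)·P(R5)
      = 0.2088·0.32 + 0.064·0.147 + 0.166·0.294 + 0.1989·0.152 + 0.032·0.087
      = 0.066816 + 0.009408 + 0.048804 + 0.0302328 + 0.002784 = 0.1580448

P(L) ≈ 0.1580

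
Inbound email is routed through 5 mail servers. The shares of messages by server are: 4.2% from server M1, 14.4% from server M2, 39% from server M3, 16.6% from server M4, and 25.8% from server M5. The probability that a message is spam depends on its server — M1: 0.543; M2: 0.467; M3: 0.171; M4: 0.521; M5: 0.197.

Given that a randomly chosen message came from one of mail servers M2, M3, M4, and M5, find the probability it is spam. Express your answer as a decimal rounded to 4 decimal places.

P(S|J) ≈ 0.2831

Let J = {M2, M3, M4, M5}.
P(J) = 0.144 + 0.39 + 0.166 + 0.258 = 0.958.
P(S ∩ J) = 0.467·0.144 + 0.171·0.39 + 0.521·0.166 + 0.197·0.258 = 0.067248 + 0.06669 + 0.086486 + 0.050826 = 0.27125.
P(S | J) = 0.27125 / 0.958 = 0.283142…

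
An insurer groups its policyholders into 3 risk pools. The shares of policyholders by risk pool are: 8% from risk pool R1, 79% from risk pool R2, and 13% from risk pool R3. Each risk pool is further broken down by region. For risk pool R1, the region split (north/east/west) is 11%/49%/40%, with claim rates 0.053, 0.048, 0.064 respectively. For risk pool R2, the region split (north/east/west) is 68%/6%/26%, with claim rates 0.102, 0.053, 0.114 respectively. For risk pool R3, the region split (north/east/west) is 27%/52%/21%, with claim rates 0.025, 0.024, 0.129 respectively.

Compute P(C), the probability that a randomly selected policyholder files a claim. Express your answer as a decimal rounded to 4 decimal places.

P(C) ≈ 0.0911

P(C|R1) = 0.11·0.053 + 0.49·0.048 + 0.4·0.064 = 0.00583 + 0.02352 + 0.0256 = 0.05495
P(C|R2) = 0.68·0.102 + 0.06·0.053 + 0.26·0.114 = 0.06936 + 0.00318 + 0.02964 = 0.10218
P(C|R3) = 0.27·0.025 + 0.52·0.024 + 0.21·0.129 = 0.00675 + 0.01248 + 0.02709 = 0.04632
By total probability over the outer partition,
P(C) = 0.08·0.05495 + 0.79·0.10218 + 0.13·0.04632
      = 0.004396 + 0.0807222 + 0.0060216 = 0.0911398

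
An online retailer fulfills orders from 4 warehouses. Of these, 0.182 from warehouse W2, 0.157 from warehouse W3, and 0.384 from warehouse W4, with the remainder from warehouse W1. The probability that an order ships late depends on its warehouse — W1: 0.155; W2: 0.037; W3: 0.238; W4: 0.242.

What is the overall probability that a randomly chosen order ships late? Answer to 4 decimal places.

P(W1) = 1 − (0.182 + 0.157 + 0.384) = 0.277.
Summing over the partition,
P(L) = P(L|W1)·P(W1) + P(L|W2)·P(W2) + P(L|W3)·P(W3) + P(L|W4)·P(W4)
      = 0.155·0.277 + 0.037·0.182 + 0.238·0.157 + 0.242·0.384
      = 0.042935 + 0.006734 + 0.037366 + 0.092928 = 0.179963

P(L) ≈ 0.1800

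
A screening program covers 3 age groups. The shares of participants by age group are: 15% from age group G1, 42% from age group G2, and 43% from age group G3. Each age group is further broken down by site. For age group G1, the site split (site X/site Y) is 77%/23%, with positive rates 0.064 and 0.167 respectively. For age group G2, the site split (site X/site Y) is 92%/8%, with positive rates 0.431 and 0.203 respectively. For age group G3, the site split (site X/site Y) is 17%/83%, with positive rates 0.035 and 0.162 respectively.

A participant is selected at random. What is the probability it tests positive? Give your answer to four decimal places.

P(T) ≈ 0.2469

P(T|G1) = 0.77·0.064 + 0.23·0.167 = 0.04928 + 0.03841 = 0.08769
P(T|G2) = 0.92·0.431 + 0.08·0.203 = 0.39652 + 0.01624 = 0.41276
P(T|G3) = 0.17·0.035 + 0.83·0.162 = 0.00595 + 0.13446 = 0.14041
Then overall,
P(T) = 0.15·0.08769 + 0.42·0.41276 + 0.43·0.14041
      = 0.0131535 + 0.1733592 + 0.0603763 = 0.246889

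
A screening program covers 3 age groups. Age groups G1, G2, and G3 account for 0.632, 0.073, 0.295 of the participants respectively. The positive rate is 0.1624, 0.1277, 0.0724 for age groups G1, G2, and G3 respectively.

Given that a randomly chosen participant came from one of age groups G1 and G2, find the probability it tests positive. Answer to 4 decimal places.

Let S = {G1, G2}.
P(S) = 0.632 + 0.073 = 0.705.
P(T ∩ S) = 0.1624·0.632 + 0.1277·0.073 = 0.1026368 + 0.0093221 = 0.1119589.
P(T | S) = 0.1119589 / 0.705 = 0.158807…

P(T|S) ≈ 0.1588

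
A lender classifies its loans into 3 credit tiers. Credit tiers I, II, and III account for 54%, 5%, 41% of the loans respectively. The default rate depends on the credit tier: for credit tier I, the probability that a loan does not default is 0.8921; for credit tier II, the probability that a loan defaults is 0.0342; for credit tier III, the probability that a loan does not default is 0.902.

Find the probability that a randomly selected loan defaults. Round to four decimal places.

0.1002

P(D|I) = 1 − 0.8921 = 0.1079.
P(D|III) = 1 − 0.902 = 0.098.
P(D) = P(D|I)·P(I) + P(D|II)·P(II) + P(D|III)·P(III)
      = 0.1079·0.54 + 0.0342·0.05 + 0.098·0.41
      = 0.058266 + 0.00171 + 0.04018 = 0.100156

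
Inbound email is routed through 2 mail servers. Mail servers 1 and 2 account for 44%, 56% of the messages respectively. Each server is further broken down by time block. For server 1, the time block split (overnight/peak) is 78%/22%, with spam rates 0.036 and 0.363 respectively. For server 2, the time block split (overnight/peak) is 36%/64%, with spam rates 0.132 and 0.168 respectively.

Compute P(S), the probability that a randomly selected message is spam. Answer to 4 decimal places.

P(S) ≈ 0.1343

P(S|1) = 0.78·0.036 + 0.22·0.363 = 0.02808 + 0.07986 = 0.10794
P(S|2) = 0.36·0.132 + 0.64·0.168 = 0.04752 + 0.10752 = 0.15504
Then overall,
P(S) = 0.44·0.10794 + 0.56·0.15504
      = 0.0474936 + 0.0868224 = 0.134316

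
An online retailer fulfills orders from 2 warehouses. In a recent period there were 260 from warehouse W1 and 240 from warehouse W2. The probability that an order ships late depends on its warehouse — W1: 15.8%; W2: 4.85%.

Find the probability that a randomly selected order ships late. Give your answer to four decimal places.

0.1054

Total: 260 + 240 = 500.
P(W1) = 260/500 = 0.52. P(W2) = 240/500 = 0.48.
P(L) = P(L|W1)·P(W1) + P(L|W2)·P(W2)
      = 0.158·0.52 + 0.0485·0.48
      = 0.08216 + 0.02328 = 0.10544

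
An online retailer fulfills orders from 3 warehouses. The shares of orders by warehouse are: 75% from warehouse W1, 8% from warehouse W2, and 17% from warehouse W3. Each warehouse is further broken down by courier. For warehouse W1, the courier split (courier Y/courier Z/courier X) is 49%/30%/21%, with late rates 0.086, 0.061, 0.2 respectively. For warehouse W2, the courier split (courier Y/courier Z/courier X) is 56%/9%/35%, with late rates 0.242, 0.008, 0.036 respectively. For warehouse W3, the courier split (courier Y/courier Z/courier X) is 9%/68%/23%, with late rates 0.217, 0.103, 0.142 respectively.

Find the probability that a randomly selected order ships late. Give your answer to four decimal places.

P(L|W1) = 0.49·0.086 + 0.3·0.061 + 0.21·0.2 = 0.04214 + 0.0183 + 0.042 = 0.10244
P(L|W2) = 0.56·0.242 + 0.09·0.008 + 0.35·0.036 = 0.13552 + 0.00072 + 0.0126 = 0.14884
P(L|W3) = 0.09·0.217 + 0.68·0.103 + 0.23·0.142 = 0.01953 + 0.07004 + 0.03266 = 0.12223
Then overall,
P(L) = 0.75·0.10244 + 0.08·0.14884 + 0.17·0.12223
      = 0.07683 + 0.0119072 + 0.0207791 = 0.1095163

0.1095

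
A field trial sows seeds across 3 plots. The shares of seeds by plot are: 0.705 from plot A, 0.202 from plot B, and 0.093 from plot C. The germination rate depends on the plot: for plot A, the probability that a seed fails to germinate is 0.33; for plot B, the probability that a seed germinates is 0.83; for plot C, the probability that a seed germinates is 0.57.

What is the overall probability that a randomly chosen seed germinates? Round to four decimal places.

P(G|A) = 1 − 0.33 = 0.67.
P(G) = P(G|A)·P(A) + P(G|B)·P(B) + P(G|C)·P(C)
      = 0.67·0.705 + 0.83·0.202 + 0.57·0.093
      = 0.47235 + 0.16766 + 0.05301 = 0.69302

0.6930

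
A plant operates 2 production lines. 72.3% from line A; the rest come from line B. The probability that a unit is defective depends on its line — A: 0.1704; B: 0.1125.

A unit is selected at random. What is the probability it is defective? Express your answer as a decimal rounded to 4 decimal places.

0.1544

P(B) = 1 − (0.723) = 0.277.
Using total probability over the partition,
P(D) = P(D|A)·P(A) + P(D|B)·P(B)
      = 0.1704·0.723 + 0.1125·0.277
      = 0.1231992 + 0.0311625 = 0.1543617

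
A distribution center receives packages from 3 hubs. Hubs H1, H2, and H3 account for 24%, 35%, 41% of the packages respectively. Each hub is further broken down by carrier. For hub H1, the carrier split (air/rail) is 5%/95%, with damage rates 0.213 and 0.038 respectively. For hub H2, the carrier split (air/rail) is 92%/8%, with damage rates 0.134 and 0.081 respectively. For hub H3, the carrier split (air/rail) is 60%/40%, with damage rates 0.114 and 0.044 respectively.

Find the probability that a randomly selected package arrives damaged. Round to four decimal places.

0.0919

P(D|H1) = 0.05·0.213 + 0.95·0.038 = 0.01065 + 0.0361 = 0.04675
P(D|H2) = 0.92·0.134 + 0.08·0.081 = 0.12328 + 0.00648 = 0.12976
P(D|H3) = 0.6·0.114 + 0.4·0.044 = 0.0684 + 0.0176 = 0.086
By total probability over the outer partition,
P(D) = 0.24·0.04675 + 0.35·0.12976 + 0.41·0.086
      = 0.01122 + 0.045416 + 0.03526 = 0.091896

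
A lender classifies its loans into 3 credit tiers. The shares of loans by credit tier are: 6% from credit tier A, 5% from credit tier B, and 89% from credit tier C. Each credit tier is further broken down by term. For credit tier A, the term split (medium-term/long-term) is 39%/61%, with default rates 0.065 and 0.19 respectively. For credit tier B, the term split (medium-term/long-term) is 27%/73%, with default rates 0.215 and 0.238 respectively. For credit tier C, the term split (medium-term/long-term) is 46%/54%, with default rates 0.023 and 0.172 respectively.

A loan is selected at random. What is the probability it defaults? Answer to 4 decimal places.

0.1121

P(D|A) = 0.39·0.065 + 0.61·0.19 = 0.02535 + 0.1159 = 0.14125
P(D|B) = 0.27·0.215 + 0.73·0.238 = 0.05805 + 0.17374 = 0.23179
P(D|C) = 0.46·0.023 + 0.54·0.172 = 0.01058 + 0.09288 = 0.10346
By total probability over the outer partition,
P(D) = 0.06·0.14125 + 0.05·0.23179 + 0.89·0.10346
      = 0.008475 + 0.0115895 + 0.0920794 = 0.1121439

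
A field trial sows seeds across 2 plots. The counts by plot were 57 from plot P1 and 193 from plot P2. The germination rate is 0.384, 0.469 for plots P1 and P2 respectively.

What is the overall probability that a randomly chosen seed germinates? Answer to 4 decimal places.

Total: 57 + 193 = 250.
P(P1) = 57/250 = 0.228. P(P2) = 193/250 = 0.772.
Summing over the partition,
P(G) = P(G|P1)·P(P1) + P(G|P2)·P(P2)
      = 0.384·0.228 + 0.469·0.772
      = 0.087552 + 0.362068 = 0.44962

P(G) ≈ 0.4496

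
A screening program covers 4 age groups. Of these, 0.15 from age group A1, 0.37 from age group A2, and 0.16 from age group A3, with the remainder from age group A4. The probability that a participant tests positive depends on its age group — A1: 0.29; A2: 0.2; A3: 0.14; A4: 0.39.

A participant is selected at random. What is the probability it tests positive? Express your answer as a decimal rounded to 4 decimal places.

0.2647

P(A4) = 1 − (0.15 + 0.37 + 0.16) = 0.32.
Summing over the partition,
P(T) = P(T|A1)·P(A1) + P(T|A2)·P(A2) + P(T|A3)·P(A3) + P(T|A4)·P(A4)
      = 0.29·0.15 + 0.2·0.37 + 0.14·0.16 + 0.39·0.32
      = 0.0435 + 0.074 + 0.0224 + 0.1248 = 0.2647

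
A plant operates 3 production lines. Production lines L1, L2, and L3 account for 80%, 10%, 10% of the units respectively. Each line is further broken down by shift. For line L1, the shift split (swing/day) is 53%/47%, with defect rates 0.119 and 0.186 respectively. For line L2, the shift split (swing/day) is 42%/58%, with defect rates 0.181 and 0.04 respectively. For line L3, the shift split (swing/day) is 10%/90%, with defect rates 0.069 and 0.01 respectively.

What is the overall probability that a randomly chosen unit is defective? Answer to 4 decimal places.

P(D|L1) = 0.53·0.119 + 0.47·0.186 = 0.06307 + 0.08742 = 0.15049
P(D|L2) = 0.42·0.181 + 0.58·0.04 = 0.07602 + 0.0232 = 0.09922
P(D|L3) = 0.1·0.069 + 0.9·0.01 = 0.0069 + 0.009 = 0.0159
By total probability over the outer partition,
P(D) = 0.8·0.15049 + 0.1·0.09922 + 0.1·0.0159
      = 0.120392 + 0.009922 + 0.00159 = 0.131904

P(D) ≈ 0.1319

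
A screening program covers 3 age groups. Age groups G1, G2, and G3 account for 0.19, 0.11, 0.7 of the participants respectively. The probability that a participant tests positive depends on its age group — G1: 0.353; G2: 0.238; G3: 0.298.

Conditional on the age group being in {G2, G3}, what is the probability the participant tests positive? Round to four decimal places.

Let S = {G2, G3}.
P(S) = 0.11 + 0.7 = 0.81.
P(T ∩ S) = 0.238·0.11 + 0.298·0.7 = 0.02618 + 0.2086 = 0.23478.
P(T | S) = 0.23478 / 0.81 = 0.289852…

0.2899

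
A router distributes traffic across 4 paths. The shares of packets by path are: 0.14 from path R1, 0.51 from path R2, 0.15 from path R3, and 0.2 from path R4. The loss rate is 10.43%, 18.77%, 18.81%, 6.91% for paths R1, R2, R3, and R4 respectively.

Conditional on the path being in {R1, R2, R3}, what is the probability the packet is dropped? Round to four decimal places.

P(L|S) ≈ 0.1732

Let S = {R1, R2, R3}.
P(S) = 0.14 + 0.51 + 0.15 = 0.8.
P(L ∩ S) = 0.1043·0.14 + 0.1877·0.51 + 0.1881·0.15 = 0.014602 + 0.095727 + 0.028215 = 0.138544.
P(L | S) = 0.138544 / 0.8 = 0.173180…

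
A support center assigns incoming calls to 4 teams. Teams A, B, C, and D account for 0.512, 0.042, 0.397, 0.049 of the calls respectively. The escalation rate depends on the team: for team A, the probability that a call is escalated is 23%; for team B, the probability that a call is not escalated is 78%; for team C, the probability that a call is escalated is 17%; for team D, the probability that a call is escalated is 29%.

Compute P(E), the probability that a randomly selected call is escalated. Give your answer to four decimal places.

0.2087

P(E|B) = 1 − 0.78 = 0.22.
By the law of total probability,
P(E) = P(E|A)·P(A) + P(E|B)·P(B) + P(E|C)·P(C) + P(E|D)·P(D)
      = 0.23·0.512 + 0.22·0.042 + 0.17·0.397 + 0.29·0.049
      = 0.11776 + 0.00924 + 0.06749 + 0.01421 = 0.2087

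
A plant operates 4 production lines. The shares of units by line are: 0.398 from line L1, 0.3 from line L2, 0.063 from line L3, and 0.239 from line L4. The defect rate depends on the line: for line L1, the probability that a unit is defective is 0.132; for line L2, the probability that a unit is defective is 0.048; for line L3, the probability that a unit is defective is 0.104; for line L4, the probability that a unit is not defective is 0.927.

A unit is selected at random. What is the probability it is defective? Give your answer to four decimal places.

0.0909

P(D|L4) = 1 − 0.927 = 0.073.
P(D) = P(D|L1)·P(L1) + P(D|L2)·P(L2) + P(D|L3)·P(L3) + P(D|L4)·P(L4)
      = 0.132·0.398 + 0.048·0.3 + 0.104·0.063 + 0.073·0.239
      = 0.052536 + 0.0144 + 0.006552 + 0.017447 = 0.090935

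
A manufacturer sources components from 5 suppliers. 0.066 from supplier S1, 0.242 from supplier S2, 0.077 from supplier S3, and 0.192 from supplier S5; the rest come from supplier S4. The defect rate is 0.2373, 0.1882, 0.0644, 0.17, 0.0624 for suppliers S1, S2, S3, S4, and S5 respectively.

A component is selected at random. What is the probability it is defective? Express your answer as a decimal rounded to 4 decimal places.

0.1501

P(S4) = 1 − (0.066 + 0.242 + 0.077 + 0.192) = 0.423.
P(D) = P(D|S1)·P(S1) + P(D|S2)·P(S2) + P(D|S3)·P(S3) + P(D|S4)·P(S4) + P(D|S5)·P(S5)
      = 0.2373·0.066 + 0.1882·0.242 + 0.0644·0.077 + 0.17·0.423 + 0.0624·0.192
      = 0.0156618 + 0.0455444 + 0.0049588 + 0.07191 + 0.0119808 = 0.1500558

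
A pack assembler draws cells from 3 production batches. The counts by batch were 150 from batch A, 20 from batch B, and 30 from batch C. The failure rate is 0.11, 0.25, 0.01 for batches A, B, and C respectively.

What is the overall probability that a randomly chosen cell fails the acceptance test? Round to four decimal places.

P(F) ≈ 0.1090

Total: 150 + 20 + 30 = 200.
P(A) = 150/200 = 0.75. P(B) = 20/200 = 0.1. P(C) = 30/200 = 0.15.
P(F) = P(F|A)·P(A) + P(F|B)·P(B) + P(F|C)·P(C)
      = 0.11·0.75 + 0.25·0.1 + 0.01·0.15
      = 0.0825 + 0.025 + 0.0015 = 0.109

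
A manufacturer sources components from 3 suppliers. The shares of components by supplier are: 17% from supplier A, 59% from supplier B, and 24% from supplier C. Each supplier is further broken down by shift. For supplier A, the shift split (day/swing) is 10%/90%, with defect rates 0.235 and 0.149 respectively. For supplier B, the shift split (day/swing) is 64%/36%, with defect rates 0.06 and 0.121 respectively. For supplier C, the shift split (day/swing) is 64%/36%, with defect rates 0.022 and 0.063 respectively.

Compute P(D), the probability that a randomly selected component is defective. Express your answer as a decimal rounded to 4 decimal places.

P(D|A) = 0.1·0.235 + 0.9·0.149 = 0.0235 + 0.1341 = 0.1576
P(D|B) = 0.64·0.06 + 0.36·0.121 = 0.0384 + 0.04356 = 0.08196
P(D|C) = 0.64·0.022 + 0.36·0.063 = 0.01408 + 0.02268 = 0.03676
Then overall,
P(D) = 0.17·0.1576 + 0.59·0.08196 + 0.24·0.03676
      = 0.026792 + 0.0483564 + 0.0088224 = 0.0839708

0.0840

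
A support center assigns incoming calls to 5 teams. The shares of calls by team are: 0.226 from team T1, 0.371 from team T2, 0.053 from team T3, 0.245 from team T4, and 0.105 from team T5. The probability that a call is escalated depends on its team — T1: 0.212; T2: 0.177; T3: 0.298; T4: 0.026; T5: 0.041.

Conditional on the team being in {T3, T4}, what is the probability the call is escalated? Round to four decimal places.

P(E|S) ≈ 0.0744

Let S = {T3, T4}.
P(S) = 0.053 + 0.245 = 0.298.
P(E ∩ S) = 0.298·0.053 + 0.026·0.245 = 0.015794 + 0.00637 = 0.022164.
P(E | S) = 0.022164 / 0.298 = 0.074376…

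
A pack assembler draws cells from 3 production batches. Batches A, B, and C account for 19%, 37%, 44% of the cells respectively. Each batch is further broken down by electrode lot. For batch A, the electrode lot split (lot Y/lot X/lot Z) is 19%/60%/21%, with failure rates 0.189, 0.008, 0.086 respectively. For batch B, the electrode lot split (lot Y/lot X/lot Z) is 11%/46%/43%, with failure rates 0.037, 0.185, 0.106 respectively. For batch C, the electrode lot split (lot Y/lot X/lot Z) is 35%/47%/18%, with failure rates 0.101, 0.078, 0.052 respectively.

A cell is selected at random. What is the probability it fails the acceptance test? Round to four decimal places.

0.0968

P(F|A) = 0.19·0.189 + 0.6·0.008 + 0.21·0.086 = 0.03591 + 0.0048 + 0.01806 = 0.05877
P(F|B) = 0.11·0.037 + 0.46·0.185 + 0.43·0.106 = 0.00407 + 0.0851 + 0.04558 = 0.13475
P(F|C) = 0.35·0.101 + 0.47·0.078 + 0.18·0.052 = 0.03535 + 0.03666 + 0.00936 = 0.08137
Then overall,
P(F) = 0.19·0.05877 + 0.37·0.13475 + 0.44·0.08137
      = 0.0111663 + 0.0498575 + 0.0358028 = 0.0968266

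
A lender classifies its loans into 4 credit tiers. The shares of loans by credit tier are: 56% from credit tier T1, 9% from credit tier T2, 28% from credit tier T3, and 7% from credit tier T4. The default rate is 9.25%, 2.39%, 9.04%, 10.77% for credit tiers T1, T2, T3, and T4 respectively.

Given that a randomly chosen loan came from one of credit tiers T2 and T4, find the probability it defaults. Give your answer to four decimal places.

Let S = {T2, T4}.
P(S) = 0.09 + 0.07 = 0.16.
P(D ∩ S) = 0.0239·0.09 + 0.1077·0.07 = 0.002151 + 0.007539 = 0.00969.
P(D | S) = 0.00969 / 0.16 = 0.060563…

P(D|S) ≈ 0.0606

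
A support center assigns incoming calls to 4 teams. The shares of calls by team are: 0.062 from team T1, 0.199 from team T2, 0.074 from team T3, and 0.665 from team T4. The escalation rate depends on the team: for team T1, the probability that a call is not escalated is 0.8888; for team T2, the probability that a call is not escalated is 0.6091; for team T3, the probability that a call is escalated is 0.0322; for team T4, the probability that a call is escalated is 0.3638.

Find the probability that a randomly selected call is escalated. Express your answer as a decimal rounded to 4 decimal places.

P(E|T1) = 1 − 0.8888 = 0.1112.
P(E|T2) = 1 − 0.6091 = 0.3909.
P(E) = P(E|T1)·P(T1) + P(E|T2)·P(T2) + P(E|T3)·P(T3) + P(E|T4)·P(T4)
      = 0.1112·0.062 + 0.3909·0.199 + 0.0322·0.074 + 0.3638·0.665
      = 0.0068944 + 0.0777891 + 0.0023828 + 0.241927 = 0.3289933

0.3290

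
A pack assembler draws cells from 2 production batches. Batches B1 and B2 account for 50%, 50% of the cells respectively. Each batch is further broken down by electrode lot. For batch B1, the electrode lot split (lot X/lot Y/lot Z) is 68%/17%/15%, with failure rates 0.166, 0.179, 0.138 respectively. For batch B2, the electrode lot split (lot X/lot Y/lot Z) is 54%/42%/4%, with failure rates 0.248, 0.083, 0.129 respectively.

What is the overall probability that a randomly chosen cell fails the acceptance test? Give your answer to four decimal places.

P(F) ≈ 0.1690

P(F|B1) = 0.68·0.166 + 0.17·0.179 + 0.15·0.138 = 0.11288 + 0.03043 + 0.0207 = 0.16401
P(F|B2) = 0.54·0.248 + 0.42·0.083 + 0.04·0.129 = 0.13392 + 0.03486 + 0.00516 = 0.17394
By total probability over the outer partition,
P(F) = 0.5·0.16401 + 0.5·0.17394
      = 0.082005 + 0.08697 = 0.168975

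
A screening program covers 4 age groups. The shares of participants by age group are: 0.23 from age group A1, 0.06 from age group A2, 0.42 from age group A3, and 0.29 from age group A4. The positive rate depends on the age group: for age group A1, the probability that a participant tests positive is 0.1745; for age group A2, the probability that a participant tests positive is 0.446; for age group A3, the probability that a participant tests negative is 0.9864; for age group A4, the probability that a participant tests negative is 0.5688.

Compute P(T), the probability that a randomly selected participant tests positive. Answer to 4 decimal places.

0.1977

P(T|A3) = 1 − 0.9864 = 0.0136.
P(T|A4) = 1 − 0.5688 = 0.4312.
P(T) = P(T|A1)·P(A1) + P(T|A2)·P(A2) + P(T|A3)·P(A3) + P(T|A4)·P(A4)
      = 0.1745·0.23 + 0.446·0.06 + 0.0136·0.42 + 0.4312·0.29
      = 0.040135 + 0.02676 + 0.005712 + 0.125048 = 0.197655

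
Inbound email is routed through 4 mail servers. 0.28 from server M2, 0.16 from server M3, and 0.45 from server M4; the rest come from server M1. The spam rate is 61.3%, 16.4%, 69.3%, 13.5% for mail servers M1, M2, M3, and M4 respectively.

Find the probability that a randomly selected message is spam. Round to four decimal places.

P(S) ≈ 0.2850

P(M1) = 1 − (0.28 + 0.16 + 0.45) = 0.11.
By the law of total probability,
P(S) = P(S|M1)·P(M1) + P(S|M2)·P(M2) + P(S|M3)·P(M3) + P(S|M4)·P(M4)
      = 0.613·0.11 + 0.164·0.28 + 0.693·0.16 + 0.135·0.45
      = 0.06743 + 0.04592 + 0.11088 + 0.06075 = 0.28498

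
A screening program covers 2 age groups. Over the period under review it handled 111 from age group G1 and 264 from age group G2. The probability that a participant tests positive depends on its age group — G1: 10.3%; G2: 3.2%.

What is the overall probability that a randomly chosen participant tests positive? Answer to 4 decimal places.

P(T) ≈ 0.0530

Total: 111 + 264 = 375.
P(G1) = 111/375 = 0.296. P(G2) = 264/375 = 0.704.
Summing over the partition,
P(T) = P(T|G1)·P(G1) + P(T|G2)·P(G2)
      = 0.103·0.296 + 0.032·0.704
      = 0.030488 + 0.022528 = 0.053016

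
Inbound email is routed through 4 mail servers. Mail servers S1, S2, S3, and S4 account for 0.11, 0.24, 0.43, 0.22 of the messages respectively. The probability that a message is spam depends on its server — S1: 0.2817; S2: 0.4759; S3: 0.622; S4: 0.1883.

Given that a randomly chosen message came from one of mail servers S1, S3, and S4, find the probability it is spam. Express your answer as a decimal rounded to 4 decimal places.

Let J = {S1, S3, S4}.
P(J) = 0.11 + 0.43 + 0.22 = 0.76.
P(S ∩ J) = 0.2817·0.11 + 0.622·0.43 + 0.1883·0.22 = 0.030987 + 0.26746 + 0.041426 = 0.339873.
P(S | J) = 0.339873 / 0.76 = 0.447201…

P(S|J) ≈ 0.4472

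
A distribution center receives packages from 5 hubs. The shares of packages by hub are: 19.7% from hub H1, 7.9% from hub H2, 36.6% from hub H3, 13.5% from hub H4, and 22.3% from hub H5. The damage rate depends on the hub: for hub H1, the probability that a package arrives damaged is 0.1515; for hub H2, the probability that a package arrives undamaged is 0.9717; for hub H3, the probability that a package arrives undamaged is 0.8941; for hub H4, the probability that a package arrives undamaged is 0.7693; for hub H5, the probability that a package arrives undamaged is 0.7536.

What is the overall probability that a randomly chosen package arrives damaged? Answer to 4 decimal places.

0.1569

P(D|H2) = 1 − 0.9717 = 0.0283.
P(D|H3) = 1 − 0.8941 = 0.1059.
P(D|H4) = 1 − 0.7693 = 0.2307.
P(D|H5) = 1 − 0.7536 = 0.2464.
Using total probability over the partition,
P(D) = P(D|H1)·P(H1) + P(D|H2)·P(H2) + P(D|H3)·P(H3) + P(D|H4)·P(H4) + P(D|H5)·P(H5)
      = 0.1515·0.197 + 0.0283·0.079 + 0.1059·0.366 + 0.2307·0.135 + 0.2464·0.223
      = 0.0298455 + 0.0022357 + 0.0387594 + 0.0311445 + 0.0549472 = 0.1569323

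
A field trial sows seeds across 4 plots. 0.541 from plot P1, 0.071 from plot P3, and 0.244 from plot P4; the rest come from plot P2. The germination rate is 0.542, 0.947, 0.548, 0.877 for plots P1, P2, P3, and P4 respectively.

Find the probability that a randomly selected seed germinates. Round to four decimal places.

P(G) ≈ 0.6825

P(P2) = 1 − (0.541 + 0.071 + 0.244) = 0.144.
P(G) = P(G|P1)·P(P1) + P(G|P2)·P(P2) + P(G|P3)·P(P3) + P(G|P4)·P(P4)
      = 0.542·0.541 + 0.947·0.144 + 0.548·0.071 + 0.877·0.244
      = 0.293222 + 0.136368 + 0.038908 + 0.213988 = 0.682486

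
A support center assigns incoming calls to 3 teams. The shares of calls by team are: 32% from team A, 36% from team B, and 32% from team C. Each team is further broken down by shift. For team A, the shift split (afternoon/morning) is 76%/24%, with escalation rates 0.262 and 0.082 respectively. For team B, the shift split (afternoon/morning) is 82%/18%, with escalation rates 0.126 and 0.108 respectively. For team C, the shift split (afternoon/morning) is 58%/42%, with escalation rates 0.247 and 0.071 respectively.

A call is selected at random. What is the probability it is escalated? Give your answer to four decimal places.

P(E) ≈ 0.1696

P(E|A) = 0.76·0.262 + 0.24·0.082 = 0.19912 + 0.01968 = 0.2188
P(E|B) = 0.82·0.126 + 0.18·0.108 = 0.10332 + 0.01944 = 0.12276
P(E|C) = 0.58·0.247 + 0.42·0.071 = 0.14326 + 0.02982 = 0.17308
Then overall,
P(E) = 0.32·0.2188 + 0.36·0.12276 + 0.32·0.17308
      = 0.070016 + 0.0441936 + 0.0553856 = 0.1695952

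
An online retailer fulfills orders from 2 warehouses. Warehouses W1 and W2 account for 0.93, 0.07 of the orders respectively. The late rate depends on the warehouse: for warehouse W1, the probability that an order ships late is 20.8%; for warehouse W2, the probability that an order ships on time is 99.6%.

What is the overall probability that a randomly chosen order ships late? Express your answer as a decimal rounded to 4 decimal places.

0.1937

P(L|W2) = 1 − 0.996 = 0.004.
Using total probability over the partition,
P(L) = P(L|W1)·P(W1) + P(L|W2)·P(W2)
      = 0.208·0.93 + 0.004·0.07
      = 0.19344 + 0.00028 = 0.19372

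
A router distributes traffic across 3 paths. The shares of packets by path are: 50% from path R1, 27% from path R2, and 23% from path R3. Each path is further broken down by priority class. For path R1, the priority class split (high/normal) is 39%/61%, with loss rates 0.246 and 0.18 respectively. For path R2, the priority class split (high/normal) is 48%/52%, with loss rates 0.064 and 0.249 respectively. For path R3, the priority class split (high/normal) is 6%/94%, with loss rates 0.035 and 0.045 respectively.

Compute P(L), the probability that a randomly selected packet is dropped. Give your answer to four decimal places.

P(L|R1) = 0.39·0.246 + 0.61·0.18 = 0.09594 + 0.1098 = 0.20574
P(L|R2) = 0.48·0.064 + 0.52·0.249 = 0.03072 + 0.12948 = 0.1602
P(L|R3) = 0.06·0.035 + 0.94·0.045 = 0.0021 + 0.0423 = 0.0444
Then overall,
P(L) = 0.5·0.20574 + 0.27·0.1602 + 0.23·0.0444
      = 0.10287 + 0.043254 + 0.010212 = 0.156336

P(L) ≈ 0.1563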